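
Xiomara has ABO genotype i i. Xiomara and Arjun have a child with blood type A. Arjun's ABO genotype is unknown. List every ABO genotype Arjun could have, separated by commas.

For each candidate genotype of Arjun, check whether crossing it with i i can produce every observed child phenotype.
  I^A I^A → possible child types {A} ✓
  I^A I^B → possible child types {A, B} ✓
  I^A i → possible child types {O, A} ✓
  I^B I^B → possible child types {B} ✗
  I^B i → possible child types {O, B} ✗
  i i → possible child types {O} ✗

I^A I^A, I^A I^B, I^A i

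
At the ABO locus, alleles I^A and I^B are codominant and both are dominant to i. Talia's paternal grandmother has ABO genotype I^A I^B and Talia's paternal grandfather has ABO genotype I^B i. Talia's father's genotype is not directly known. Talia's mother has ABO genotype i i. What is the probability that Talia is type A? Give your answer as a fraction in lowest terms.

1/4

Talia's father's ABO genotype from I^A I^B × I^B i: 1/4 I^A I^B, 1/4 I^A i, 1/4 I^B I^B, 1/4 I^B i.
Crossing each possibility with the mother i i and summing P(type A): 1/4·1/2 + 1/4·1/2 + 1/4·0 + 1/4·0 = 1/4.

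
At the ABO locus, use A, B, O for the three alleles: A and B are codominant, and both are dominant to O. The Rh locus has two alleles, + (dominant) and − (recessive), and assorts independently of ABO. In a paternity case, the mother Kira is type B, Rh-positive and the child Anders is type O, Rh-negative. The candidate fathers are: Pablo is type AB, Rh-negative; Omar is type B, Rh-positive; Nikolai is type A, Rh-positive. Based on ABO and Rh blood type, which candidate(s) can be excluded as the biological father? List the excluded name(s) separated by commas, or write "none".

A candidate is excluded only if no genotype consistent with his phenotype could produce a type O, Rh-negative child with a type B, Rh-positive mother.
Pablo (type AB, Rh-): no genotype consistent with that phenotype can produce a type-O Rh- child with a type-B mother.

Pablo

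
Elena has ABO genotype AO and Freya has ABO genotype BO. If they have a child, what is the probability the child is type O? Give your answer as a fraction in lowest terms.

ABO cross AO × BO → offspring phenotypes: 1/4 O, 1/4 A, 1/4 B, 1/4 AB.
So P(type O) = 1/4.

1/4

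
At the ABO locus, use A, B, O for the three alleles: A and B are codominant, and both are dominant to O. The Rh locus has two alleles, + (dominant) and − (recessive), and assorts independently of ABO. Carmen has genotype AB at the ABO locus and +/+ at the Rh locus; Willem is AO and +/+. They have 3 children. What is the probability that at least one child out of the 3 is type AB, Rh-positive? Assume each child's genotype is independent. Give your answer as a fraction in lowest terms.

ABO cross AB × AO → 1/2 A, 1/4 B, 1/4 AB.
Rh cross +/+ × +/+ → 1 Rh+; so P(type AB, Rh-positive) = 1/4 × 1 = 1/4 per child.
P(none) = (3/4)^3 = 27/64; P(at least one) = 1 − 27/64 = 37/64.

37/64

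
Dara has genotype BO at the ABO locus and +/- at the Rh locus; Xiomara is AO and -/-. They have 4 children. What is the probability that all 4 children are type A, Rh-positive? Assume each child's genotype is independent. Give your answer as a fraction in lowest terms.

1/4096

ABO cross BO × AO → 1/4 O, 1/4 A, 1/4 B, 1/4 AB.
Rh cross +/- × -/- → 1/2 Rh+, 1/2 Rh-; so P(type A, Rh-positive) = 1/4 × 1/2 = 1/8 per child.
All 4 independent: (1/8)^4 = 1/4096.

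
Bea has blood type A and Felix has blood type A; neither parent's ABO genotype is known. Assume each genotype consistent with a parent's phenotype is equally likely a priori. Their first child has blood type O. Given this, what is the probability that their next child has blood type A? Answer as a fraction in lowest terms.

Possible genotypes: Bea ∈ {AA, AO}; Felix ∈ {AA, AO}.
Weight each parental genotype pair by prior × P(type-O child):
  AO × AO: posterior weight 1; P(next child type A) = 3/4.
Weighted sum = 3/4.

3/4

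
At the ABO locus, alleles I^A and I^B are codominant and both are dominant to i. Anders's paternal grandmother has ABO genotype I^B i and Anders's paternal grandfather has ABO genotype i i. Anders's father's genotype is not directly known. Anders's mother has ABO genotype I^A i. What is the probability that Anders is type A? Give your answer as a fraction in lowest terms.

3/8

Anders's father's ABO genotype from I^B i × i i: 1/2 I^B i, 1/2 i i.
Crossing each possibility with the mother I^A i and summing P(type A): 1/2·1/4 + 1/2·1/2 = 3/8.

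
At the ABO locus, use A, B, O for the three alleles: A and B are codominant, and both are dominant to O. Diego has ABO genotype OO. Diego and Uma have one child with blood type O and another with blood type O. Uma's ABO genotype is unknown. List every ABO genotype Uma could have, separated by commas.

AO, BO, OO

For each candidate genotype of Uma, check whether crossing it with OO can produce every observed child phenotype.
  AA → possible child types {A} ✗
  AB → possible child types {A, B} ✗
  AO → possible child types {O, A} ✓
  BB → possible child types {B} ✗
  BO → possible child types {O, B} ✓
  OO → possible child types {O} ✓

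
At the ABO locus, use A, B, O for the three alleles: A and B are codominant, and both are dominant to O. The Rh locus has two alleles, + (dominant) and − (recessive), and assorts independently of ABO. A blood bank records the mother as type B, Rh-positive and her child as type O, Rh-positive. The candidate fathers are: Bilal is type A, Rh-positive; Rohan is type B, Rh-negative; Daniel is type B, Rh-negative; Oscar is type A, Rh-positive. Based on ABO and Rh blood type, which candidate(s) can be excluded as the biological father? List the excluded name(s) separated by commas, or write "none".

A candidate is excluded only if no genotype consistent with his phenotype could produce a type O, Rh-positive child with a type B, Rh-positive mother.
Every candidate has at least one consistent genotype combination, so none can be excluded.

none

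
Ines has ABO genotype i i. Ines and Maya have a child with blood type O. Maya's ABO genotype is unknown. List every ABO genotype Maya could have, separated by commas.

I^A i, I^B i, i i

For each candidate genotype of Maya, check whether crossing it with i i can produce every observed child phenotype.
  I^A I^A → possible child types {A} ✗
  I^A I^B → possible child types {A, B} ✗
  I^A i → possible child types {O, A} ✓
  I^B I^B → possible child types {B} ✗
  I^B i → possible child types {O, B} ✓
  i i → possible child types {O} ✓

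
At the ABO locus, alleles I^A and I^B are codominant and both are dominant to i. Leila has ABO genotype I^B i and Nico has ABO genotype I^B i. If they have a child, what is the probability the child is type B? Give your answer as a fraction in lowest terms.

3/4

ABO cross I^B i × I^B i → offspring phenotypes: 1/4 O, 3/4 B.
So P(type B) = 3/4.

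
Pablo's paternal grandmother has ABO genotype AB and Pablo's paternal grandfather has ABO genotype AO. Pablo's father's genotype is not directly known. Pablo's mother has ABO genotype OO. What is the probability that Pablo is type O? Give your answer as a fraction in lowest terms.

Pablo's father's ABO genotype from AB × AO: 1/4 AA, 1/4 AB, 1/4 AO, 1/4 BO.
Crossing each possibility with the mother OO and summing P(type O): 1/4·0 + 1/4·0 + 1/4·1/2 + 1/4·1/2 = 1/4.

1/4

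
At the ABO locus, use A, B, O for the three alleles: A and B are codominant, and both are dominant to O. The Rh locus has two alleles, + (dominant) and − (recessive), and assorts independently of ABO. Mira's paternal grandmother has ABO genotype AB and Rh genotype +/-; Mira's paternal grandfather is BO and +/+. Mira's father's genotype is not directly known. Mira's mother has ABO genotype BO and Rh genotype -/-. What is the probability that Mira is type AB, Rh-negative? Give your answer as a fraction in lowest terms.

1/32

Mira's father's ABO genotype from AB × BO: 1/4 AB, 1/4 AO, 1/4 BB, 1/4 BO.
Crossing each possibility with the mother BO and summing P(type AB): 1/4·1/4 + 1/4·1/4 + 1/4·0 + 1/4·0 = 1/8.
Similarly for Rh via the father's Rh distribution: P(Rh-) = 1/4.
Independent loci: 1/8 × 1/4 = 1/32.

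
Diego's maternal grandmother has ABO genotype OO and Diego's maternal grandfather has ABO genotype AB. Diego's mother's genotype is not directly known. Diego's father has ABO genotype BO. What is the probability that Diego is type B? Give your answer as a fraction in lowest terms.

Diego's mother's ABO genotype from OO × AB: 1/2 AO, 1/2 BO.
Crossing each possibility with the father BO and summing P(type B): 1/2·1/4 + 1/2·3/4 = 1/2.

1/2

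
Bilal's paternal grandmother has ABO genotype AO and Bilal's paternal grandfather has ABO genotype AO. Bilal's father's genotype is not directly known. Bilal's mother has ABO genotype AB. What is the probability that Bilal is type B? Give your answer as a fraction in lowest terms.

1/4

Bilal's father's ABO genotype from AO × AO: 1/4 AA, 1/2 AO, 1/4 OO.
Crossing each possibility with the mother AB and summing P(type B): 1/4·0 + 1/2·1/4 + 1/4·1/2 = 1/4.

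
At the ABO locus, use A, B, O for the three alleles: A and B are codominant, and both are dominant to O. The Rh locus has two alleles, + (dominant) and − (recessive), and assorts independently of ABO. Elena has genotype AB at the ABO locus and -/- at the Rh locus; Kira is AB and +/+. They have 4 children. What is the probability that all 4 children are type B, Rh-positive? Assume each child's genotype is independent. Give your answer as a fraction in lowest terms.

1/256

ABO cross AB × AB → 1/4 A, 1/4 B, 1/2 AB.
Rh cross -/- × +/+ → 1 Rh+; so P(type B, Rh-positive) = 1/4 × 1 = 1/4 per child.
All 4 independent: (1/4)^4 = 1/256.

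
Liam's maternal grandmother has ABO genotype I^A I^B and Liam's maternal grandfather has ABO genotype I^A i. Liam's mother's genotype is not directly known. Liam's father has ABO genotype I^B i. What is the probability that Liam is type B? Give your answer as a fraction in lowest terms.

Liam's mother's ABO genotype from I^A I^B × I^A i: 1/4 I^A I^A, 1/4 I^A I^B, 1/4 I^A i, 1/4 I^B i.
Crossing each possibility with the father I^B i and summing P(type B): 1/4·0 + 1/4·1/2 + 1/4·1/4 + 1/4·3/4 = 3/8.

3/8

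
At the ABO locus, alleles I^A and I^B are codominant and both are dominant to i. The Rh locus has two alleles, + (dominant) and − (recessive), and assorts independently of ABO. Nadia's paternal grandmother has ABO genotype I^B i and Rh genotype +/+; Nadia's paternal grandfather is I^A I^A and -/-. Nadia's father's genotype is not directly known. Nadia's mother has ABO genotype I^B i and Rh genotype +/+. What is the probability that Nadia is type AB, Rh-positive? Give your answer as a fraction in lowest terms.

Nadia's father's ABO genotype from I^B i × I^A I^A: 1/2 I^A I^B, 1/2 I^A i.
Crossing each possibility with the mother I^B i and summing P(type AB): 1/2·1/4 + 1/2·1/4 = 1/4.
Similarly for Rh via the father's Rh distribution: P(Rh+) = 1.
Independent loci: 1/4 × 1 = 1/4.

1/4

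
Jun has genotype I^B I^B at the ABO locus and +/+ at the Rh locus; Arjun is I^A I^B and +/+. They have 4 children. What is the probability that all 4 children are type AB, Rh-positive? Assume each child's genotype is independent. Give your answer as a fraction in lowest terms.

ABO cross I^B I^B × I^A I^B → 1/2 B, 1/2 AB.
Rh cross +/+ × +/+ → 1 Rh+; so P(type AB, Rh-positive) = 1/2 × 1 = 1/2 per child.
All 4 independent: (1/2)^4 = 1/16.

1/16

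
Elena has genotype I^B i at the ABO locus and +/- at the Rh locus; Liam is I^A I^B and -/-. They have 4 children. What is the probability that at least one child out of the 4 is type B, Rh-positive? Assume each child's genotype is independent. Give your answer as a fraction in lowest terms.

ABO cross I^B i × I^A I^B → 1/4 A, 1/2 B, 1/4 AB.
Rh cross +/- × -/- → 1/2 Rh+, 1/2 Rh-; so P(type B, Rh-positive) = 1/2 × 1/2 = 1/4 per child.
P(none) = (3/4)^4 = 81/256; P(at least one) = 1 − 81/256 = 175/256.

175/256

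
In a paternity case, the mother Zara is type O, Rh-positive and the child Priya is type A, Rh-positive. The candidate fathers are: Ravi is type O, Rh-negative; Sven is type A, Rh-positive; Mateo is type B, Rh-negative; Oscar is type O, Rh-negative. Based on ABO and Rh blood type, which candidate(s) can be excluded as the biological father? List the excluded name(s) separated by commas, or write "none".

Ravi, Mateo, Oscar

A candidate is excluded only if no genotype consistent with his phenotype could produce a type A, Rh-positive child with a type O, Rh-positive mother.
Ravi (type O, Rh-): no genotype consistent with that phenotype can produce a type-A Rh+ child with a type-O mother.
Mateo (type B, Rh-): no genotype consistent with that phenotype can produce a type-A Rh+ child with a type-O mother.
Oscar (type O, Rh-): no genotype consistent with that phenotype can produce a type-A Rh+ child with a type-O mother.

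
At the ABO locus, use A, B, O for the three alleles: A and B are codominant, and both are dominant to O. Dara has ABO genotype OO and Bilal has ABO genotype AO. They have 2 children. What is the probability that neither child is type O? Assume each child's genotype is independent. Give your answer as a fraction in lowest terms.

ABO cross OO × AO → 1/2 O, 1/2 A.
So P(type O) = 1/2 per child.
P(not type O) = 1/2 for one child; (1/2)^2 = 1/4.

1/4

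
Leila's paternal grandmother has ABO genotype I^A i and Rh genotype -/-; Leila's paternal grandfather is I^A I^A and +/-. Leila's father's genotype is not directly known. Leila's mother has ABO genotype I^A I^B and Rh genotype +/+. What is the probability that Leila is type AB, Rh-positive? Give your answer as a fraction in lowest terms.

Leila's father's ABO genotype from I^A i × I^A I^A: 1/2 I^A I^A, 1/2 I^A i.
Crossing each possibility with the mother I^A I^B and summing P(type AB): 1/2·1/2 + 1/2·1/4 = 3/8.
Similarly for Rh via the father's Rh distribution: P(Rh+) = 1.
Independent loci: 3/8 × 1 = 3/8.

3/8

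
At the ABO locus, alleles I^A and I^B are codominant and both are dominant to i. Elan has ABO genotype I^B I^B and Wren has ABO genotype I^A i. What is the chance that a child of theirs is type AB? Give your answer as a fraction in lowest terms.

ABO cross I^B I^B × I^A i → offspring phenotypes: 1/2 B, 1/2 AB.
So P(type AB) = 1/2.

1/2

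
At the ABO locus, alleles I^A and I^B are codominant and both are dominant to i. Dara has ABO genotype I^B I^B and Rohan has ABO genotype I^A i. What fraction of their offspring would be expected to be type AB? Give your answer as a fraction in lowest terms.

1/2

ABO cross I^B I^B × I^A i → offspring phenotypes: 1/2 B, 1/2 AB.
So P(type AB) = 1/2.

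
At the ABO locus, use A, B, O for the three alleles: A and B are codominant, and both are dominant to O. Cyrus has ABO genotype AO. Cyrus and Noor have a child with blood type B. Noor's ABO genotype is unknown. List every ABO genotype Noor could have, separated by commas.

For each candidate genotype of Noor, check whether crossing it with AO can produce every observed child phenotype.
  AA → possible child types {A} ✗
  AB → possible child types {A, B, AB} ✓
  AO → possible child types {O, A} ✗
  BB → possible child types {B, AB} ✓
  BO → possible child types {O, A, B, AB} ✓
  OO → possible child types {O, A} ✗

AB, BB, BO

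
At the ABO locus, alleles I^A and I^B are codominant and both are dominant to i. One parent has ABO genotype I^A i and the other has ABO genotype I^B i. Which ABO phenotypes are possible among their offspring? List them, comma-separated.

Gametes from I^A i × I^B i give offspring ABO genotypes I^A I^B, I^A i, I^B i, i i, i.e. phenotypes O, A, B, AB.

O, A, B, AB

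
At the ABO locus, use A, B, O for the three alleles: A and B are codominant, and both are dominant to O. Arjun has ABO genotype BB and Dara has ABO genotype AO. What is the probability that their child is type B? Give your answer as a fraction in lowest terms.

ABO cross BB × AO → offspring phenotypes: 1/2 B, 1/2 AB.
So P(type B) = 1/2.

1/2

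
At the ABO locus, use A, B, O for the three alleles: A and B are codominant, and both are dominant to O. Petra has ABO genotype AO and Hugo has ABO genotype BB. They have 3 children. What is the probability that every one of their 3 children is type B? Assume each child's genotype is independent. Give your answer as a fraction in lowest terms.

1/8

ABO cross AO × BB → 1/2 B, 1/2 AB.
So P(type B) = 1/2 per child.
All 3 independent: (1/2)^3 = 1/8.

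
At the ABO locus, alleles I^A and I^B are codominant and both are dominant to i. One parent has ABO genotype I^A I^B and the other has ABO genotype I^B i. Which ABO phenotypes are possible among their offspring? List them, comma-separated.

A, B, AB

Gametes from I^A I^B × I^B i give offspring ABO genotypes I^A I^B, I^A i, I^B I^B, I^B i, i.e. phenotypes A, B, AB.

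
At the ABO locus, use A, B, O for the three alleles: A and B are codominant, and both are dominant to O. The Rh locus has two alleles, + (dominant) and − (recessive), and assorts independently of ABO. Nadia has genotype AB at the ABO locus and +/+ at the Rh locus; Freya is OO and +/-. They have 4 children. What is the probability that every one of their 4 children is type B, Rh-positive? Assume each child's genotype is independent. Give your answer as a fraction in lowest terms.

ABO cross AB × OO → 1/2 A, 1/2 B.
Rh cross +/+ × +/- → 1 Rh+; so P(type B, Rh-positive) = 1/2 × 1 = 1/2 per child.
All 4 independent: (1/2)^4 = 1/16.

1/16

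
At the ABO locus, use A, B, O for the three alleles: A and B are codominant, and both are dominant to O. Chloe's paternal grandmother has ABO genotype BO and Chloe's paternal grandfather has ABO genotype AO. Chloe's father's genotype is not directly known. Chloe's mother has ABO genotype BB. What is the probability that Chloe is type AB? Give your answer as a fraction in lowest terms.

Chloe's father's ABO genotype from BO × AO: 1/4 AB, 1/4 AO, 1/4 BO, 1/4 OO.
Crossing each possibility with the mother BB and summing P(type AB): 1/4·1/2 + 1/4·1/2 + 1/4·0 + 1/4·0 = 1/4.

1/4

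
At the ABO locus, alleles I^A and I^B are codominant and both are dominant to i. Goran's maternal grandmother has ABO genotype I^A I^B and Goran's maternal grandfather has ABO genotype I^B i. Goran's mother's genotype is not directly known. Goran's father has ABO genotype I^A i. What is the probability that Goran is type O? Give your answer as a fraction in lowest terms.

Goran's mother's ABO genotype from I^A I^B × I^B i: 1/4 I^A I^B, 1/4 I^A i, 1/4 I^B I^B, 1/4 I^B i.
Crossing each possibility with the father I^A i and summing P(type O): 1/4·0 + 1/4·1/4 + 1/4·0 + 1/4·1/4 = 1/8.

1/8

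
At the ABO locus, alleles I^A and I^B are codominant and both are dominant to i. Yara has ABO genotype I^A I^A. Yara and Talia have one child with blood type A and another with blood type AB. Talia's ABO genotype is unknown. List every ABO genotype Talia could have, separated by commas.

I^A I^B, I^B i

For each candidate genotype of Talia, check whether crossing it with I^A I^A can produce every observed child phenotype.
  I^A I^A → possible child types {A} ✗
  I^A I^B → possible child types {A, AB} ✓
  I^A i → possible child types {A} ✗
  I^B I^B → possible child types {AB} ✗
  I^B i → possible child types {A, AB} ✓
  i i → possible child types {A} ✗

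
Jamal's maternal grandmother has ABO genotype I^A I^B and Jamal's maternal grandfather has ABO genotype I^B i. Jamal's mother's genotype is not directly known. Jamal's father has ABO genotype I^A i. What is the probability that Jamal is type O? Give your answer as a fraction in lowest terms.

Jamal's mother's ABO genotype from I^A I^B × I^B i: 1/4 I^A I^B, 1/4 I^A i, 1/4 I^B I^B, 1/4 I^B i.
Crossing each possibility with the father I^A i and summing P(type O): 1/4·0 + 1/4·1/4 + 1/4·0 + 1/4·1/4 = 1/8.

1/8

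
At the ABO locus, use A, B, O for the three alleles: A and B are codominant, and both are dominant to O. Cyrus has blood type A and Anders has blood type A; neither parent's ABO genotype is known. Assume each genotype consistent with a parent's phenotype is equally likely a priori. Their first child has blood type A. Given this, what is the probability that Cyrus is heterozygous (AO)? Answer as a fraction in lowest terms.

7/15

Possible genotypes: Cyrus ∈ {AA, AO}; Anders ∈ {AA, AO}.
Weight each parental genotype pair by prior × P(type-A child):
  AA × AA: posterior weight 4/15.
  AA × AO: posterior weight 4/15.
  AO × AA: posterior weight 4/15.
  AO × AO: posterior weight 1/5.
Sum the posterior weight over pairs where Cyrus is AO: 7/15.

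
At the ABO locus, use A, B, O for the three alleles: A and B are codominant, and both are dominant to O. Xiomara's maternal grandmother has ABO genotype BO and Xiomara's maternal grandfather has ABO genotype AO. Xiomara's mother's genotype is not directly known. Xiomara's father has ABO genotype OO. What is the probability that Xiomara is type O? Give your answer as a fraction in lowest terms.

Xiomara's mother's ABO genotype from BO × AO: 1/4 AB, 1/4 AO, 1/4 BO, 1/4 OO.
Crossing each possibility with the father OO and summing P(type O): 1/4·0 + 1/4·1/2 + 1/4·1/2 + 1/4·1 = 1/2.

1/2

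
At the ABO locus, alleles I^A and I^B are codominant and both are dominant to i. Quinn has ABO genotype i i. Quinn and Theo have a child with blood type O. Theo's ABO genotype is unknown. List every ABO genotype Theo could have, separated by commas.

I^A i, I^B i, i i

For each candidate genotype of Theo, check whether crossing it with i i can produce every observed child phenotype.
  I^A I^A → possible child types {A} ✗
  I^A I^B → possible child types {A, B} ✗
  I^A i → possible child types {O, A} ✓
  I^B I^B → possible child types {B} ✗
  I^B i → possible child types {O, B} ✓
  i i → possible child types {O} ✓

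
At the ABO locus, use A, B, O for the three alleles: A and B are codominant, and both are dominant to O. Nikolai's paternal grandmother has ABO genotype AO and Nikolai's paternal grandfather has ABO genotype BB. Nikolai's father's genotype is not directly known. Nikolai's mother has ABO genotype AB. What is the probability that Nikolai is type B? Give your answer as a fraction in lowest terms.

Nikolai's father's ABO genotype from AO × BB: 1/2 AB, 1/2 BO.
Crossing each possibility with the mother AB and summing P(type B): 1/2·1/4 + 1/2·1/2 = 3/8.

3/8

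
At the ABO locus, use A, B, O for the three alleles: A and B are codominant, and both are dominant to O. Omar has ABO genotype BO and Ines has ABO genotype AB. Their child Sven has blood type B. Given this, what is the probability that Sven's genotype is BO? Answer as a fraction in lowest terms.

1/2

Cross BO × AB → 1/4 AB, 1/4 AO, 1/4 BB, 1/4 BO.
Type-B genotypes among offspring: BB (1/4), BO (1/4); total 1/2.
P(BO | type B) = (1/4) / (1/2) = 1/2.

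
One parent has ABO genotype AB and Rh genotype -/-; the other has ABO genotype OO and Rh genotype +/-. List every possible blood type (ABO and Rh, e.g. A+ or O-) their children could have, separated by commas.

Gametes from AB × OO give offspring ABO genotypes AO, BO, i.e. phenotypes A, B.
Rh cross -/- × +/- → phenotypes Rh+, Rh-.
Combining independently: A+, A-, B+, B-.

A+, A-, B+, B-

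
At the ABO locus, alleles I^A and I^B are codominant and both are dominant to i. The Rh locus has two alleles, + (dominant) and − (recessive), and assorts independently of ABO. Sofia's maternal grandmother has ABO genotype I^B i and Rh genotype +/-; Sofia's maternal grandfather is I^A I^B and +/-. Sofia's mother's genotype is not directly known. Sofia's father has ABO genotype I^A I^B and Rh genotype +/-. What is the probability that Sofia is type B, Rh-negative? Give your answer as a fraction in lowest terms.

Sofia's mother's ABO genotype from I^B i × I^A I^B: 1/4 I^A I^B, 1/4 I^A i, 1/4 I^B I^B, 1/4 I^B i.
Crossing each possibility with the father I^A I^B and summing P(type B): 1/4·1/4 + 1/4·1/4 + 1/4·1/2 + 1/4·1/2 = 3/8.
Similarly for Rh via the mother's Rh distribution: P(Rh-) = 1/4.
Independent loci: 3/8 × 1/4 = 3/32.

3/32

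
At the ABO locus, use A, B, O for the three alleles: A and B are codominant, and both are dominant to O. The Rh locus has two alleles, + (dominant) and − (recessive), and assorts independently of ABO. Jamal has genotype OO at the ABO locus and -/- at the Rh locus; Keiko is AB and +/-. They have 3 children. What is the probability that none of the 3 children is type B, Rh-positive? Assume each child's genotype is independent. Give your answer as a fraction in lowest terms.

ABO cross OO × AB → 1/2 A, 1/2 B.
Rh cross -/- × +/- → 1/2 Rh+, 1/2 Rh-; so P(type B, Rh-positive) = 1/2 × 1/2 = 1/4 per child.
P(not type B, Rh-positive) = 3/4 for one child; (3/4)^3 = 27/64.

27/64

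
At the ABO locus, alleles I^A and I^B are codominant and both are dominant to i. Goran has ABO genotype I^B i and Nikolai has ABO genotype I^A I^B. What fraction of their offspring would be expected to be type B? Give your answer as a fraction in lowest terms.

ABO cross I^B i × I^A I^B → offspring phenotypes: 1/4 A, 1/2 B, 1/4 AB.
So P(type B) = 1/2.

1/2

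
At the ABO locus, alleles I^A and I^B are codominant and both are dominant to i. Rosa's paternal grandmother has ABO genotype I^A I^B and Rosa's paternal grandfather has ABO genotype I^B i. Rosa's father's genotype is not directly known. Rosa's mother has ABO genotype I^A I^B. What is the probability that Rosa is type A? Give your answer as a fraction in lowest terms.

Rosa's father's ABO genotype from I^A I^B × I^B i: 1/4 I^A I^B, 1/4 I^A i, 1/4 I^B I^B, 1/4 I^B i.
Crossing each possibility with the mother I^A I^B and summing P(type A): 1/4·1/4 + 1/4·1/2 + 1/4·0 + 1/4·1/4 = 1/4.

1/4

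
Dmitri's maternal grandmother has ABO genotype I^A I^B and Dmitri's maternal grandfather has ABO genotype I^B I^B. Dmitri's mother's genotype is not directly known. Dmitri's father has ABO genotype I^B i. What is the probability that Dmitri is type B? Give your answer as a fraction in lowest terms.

Dmitri's mother's ABO genotype from I^A I^B × I^B I^B: 1/2 I^A I^B, 1/2 I^B I^B.
Crossing each possibility with the father I^B i and summing P(type B): 1/2·1/2 + 1/2·1 = 3/4.

3/4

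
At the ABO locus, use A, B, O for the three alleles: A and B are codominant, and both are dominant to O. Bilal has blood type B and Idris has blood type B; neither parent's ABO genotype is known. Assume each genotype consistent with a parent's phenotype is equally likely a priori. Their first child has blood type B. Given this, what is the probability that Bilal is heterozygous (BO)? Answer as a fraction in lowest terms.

7/15

Possible genotypes: Bilal ∈ {BB, BO}; Idris ∈ {BB, BO}.
Weight each parental genotype pair by prior × P(type-B child):
  BB × BB: posterior weight 4/15.
  BB × BO: posterior weight 4/15.
  BO × BB: posterior weight 4/15.
  BO × BO: posterior weight 1/5.
Sum the posterior weight over pairs where Bilal is BO: 7/15.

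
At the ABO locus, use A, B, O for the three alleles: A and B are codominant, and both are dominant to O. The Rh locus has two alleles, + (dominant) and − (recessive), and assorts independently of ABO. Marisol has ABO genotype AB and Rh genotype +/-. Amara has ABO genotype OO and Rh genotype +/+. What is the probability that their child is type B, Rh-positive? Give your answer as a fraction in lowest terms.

1/2

ABO cross AB × OO → offspring phenotypes: 1/2 A, 1/2 B.
Rh cross +/- × +/+ → 1 Rh+.
Independent loci: P(type B, Rh-positive) = 1/2 × 1 = 1/2.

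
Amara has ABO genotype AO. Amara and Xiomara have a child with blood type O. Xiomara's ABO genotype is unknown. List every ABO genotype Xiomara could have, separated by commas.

For each candidate genotype of Xiomara, check whether crossing it with AO can produce every observed child phenotype.
  AA → possible child types {A} ✗
  AB → possible child types {A, B, AB} ✗
  AO → possible child types {O, A} ✓
  BB → possible child types {B, AB} ✗
  BO → possible child types {O, A, B, AB} ✓
  OO → possible child types {O, A} ✓

AO, BO, OO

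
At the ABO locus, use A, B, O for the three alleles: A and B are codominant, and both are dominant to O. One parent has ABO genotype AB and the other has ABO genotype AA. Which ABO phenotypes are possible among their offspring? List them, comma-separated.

A, AB

Gametes from AB × AA give offspring ABO genotypes AA, AB, i.e. phenotypes A, AB.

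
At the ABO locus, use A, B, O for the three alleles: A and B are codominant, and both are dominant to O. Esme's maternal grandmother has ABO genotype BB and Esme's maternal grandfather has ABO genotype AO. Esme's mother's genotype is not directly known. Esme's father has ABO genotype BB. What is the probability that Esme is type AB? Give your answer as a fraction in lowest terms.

Esme's mother's ABO genotype from BB × AO: 1/2 AB, 1/2 BO.
Crossing each possibility with the father BB and summing P(type AB): 1/2·1/2 + 1/2·0 = 1/4.

1/4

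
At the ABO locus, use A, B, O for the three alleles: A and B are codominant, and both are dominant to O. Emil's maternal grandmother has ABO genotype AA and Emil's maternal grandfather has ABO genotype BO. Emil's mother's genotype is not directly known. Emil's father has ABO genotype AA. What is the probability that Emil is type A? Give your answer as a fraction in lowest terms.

Emil's mother's ABO genotype from AA × BO: 1/2 AB, 1/2 AO.
Crossing each possibility with the father AA and summing P(type A): 1/2·1/2 + 1/2·1 = 3/4.

3/4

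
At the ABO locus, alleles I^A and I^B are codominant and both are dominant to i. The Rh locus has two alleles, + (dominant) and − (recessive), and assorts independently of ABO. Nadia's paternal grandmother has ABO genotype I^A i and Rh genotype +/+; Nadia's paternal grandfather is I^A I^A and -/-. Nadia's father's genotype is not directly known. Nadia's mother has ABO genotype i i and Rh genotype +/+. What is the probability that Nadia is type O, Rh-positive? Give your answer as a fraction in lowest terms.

1/4

Nadia's father's ABO genotype from I^A i × I^A I^A: 1/2 I^A I^A, 1/2 I^A i.
Crossing each possibility with the mother i i and summing P(type O): 1/2·0 + 1/2·1/2 = 1/4.
Similarly for Rh via the father's Rh distribution: P(Rh+) = 1.
Independent loci: 1/4 × 1 = 1/4.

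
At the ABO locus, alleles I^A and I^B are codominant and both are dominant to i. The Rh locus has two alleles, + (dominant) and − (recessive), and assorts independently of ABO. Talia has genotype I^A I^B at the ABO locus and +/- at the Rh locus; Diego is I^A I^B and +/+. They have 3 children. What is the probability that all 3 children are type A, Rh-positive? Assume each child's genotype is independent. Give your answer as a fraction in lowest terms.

1/64

ABO cross I^A I^B × I^A I^B → 1/4 A, 1/4 B, 1/2 AB.
Rh cross +/- × +/+ → 1 Rh+; so P(type A, Rh-positive) = 1/4 × 1 = 1/4 per child.
All 3 independent: (1/4)^3 = 1/64.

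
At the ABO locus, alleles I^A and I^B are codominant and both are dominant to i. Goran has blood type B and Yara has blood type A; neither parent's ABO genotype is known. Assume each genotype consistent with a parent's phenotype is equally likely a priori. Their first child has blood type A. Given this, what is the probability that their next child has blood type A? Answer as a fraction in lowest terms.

Possible genotypes: Goran ∈ {I^B I^B, I^B i}; Yara ∈ {I^A I^A, I^A i}.
Weight each parental genotype pair by prior × P(type-A child):
  I^B i × I^A I^A: posterior weight 2/3; P(next child type A) = 1/2.
  I^B i × I^A i: posterior weight 1/3; P(next child type A) = 1/4.
Weighted sum = 5/12.

5/12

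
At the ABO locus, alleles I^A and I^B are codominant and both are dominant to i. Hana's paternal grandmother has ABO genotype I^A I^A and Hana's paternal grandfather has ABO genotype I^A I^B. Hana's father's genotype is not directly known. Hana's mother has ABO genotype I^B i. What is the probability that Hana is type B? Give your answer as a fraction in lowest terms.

1/4

Hana's father's ABO genotype from I^A I^A × I^A I^B: 1/2 I^A I^A, 1/2 I^A I^B.
Crossing each possibility with the mother I^B i and summing P(type B): 1/2·0 + 1/2·1/2 = 1/4.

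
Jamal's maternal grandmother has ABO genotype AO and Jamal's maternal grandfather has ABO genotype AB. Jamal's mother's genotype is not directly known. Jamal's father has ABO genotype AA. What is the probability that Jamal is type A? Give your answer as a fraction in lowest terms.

Jamal's mother's ABO genotype from AO × AB: 1/4 AA, 1/4 AB, 1/4 AO, 1/4 BO.
Crossing each possibility with the father AA and summing P(type A): 1/4·1 + 1/4·1/2 + 1/4·1 + 1/4·1/2 = 3/4.

3/4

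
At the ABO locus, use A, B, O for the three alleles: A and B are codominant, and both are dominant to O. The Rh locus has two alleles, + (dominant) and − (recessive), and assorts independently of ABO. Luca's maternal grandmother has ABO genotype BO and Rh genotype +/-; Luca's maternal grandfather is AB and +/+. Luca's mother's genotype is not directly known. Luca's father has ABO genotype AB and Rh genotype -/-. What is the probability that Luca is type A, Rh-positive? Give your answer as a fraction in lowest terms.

Luca's mother's ABO genotype from BO × AB: 1/4 AB, 1/4 AO, 1/4 BB, 1/4 BO.
Crossing each possibility with the father AB and summing P(type A): 1/4·1/4 + 1/4·1/2 + 1/4·0 + 1/4·1/4 = 1/4.
Similarly for Rh via the mother's Rh distribution: P(Rh+) = 3/4.
Independent loci: 1/4 × 3/4 = 3/16.

3/16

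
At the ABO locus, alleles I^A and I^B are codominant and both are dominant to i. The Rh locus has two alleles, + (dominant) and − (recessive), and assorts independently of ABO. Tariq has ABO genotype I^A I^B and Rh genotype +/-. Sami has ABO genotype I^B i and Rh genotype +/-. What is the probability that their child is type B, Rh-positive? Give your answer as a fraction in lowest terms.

ABO cross I^A I^B × I^B i → offspring phenotypes: 1/4 A, 1/2 B, 1/4 AB.
Rh cross +/- × +/- → 3/4 Rh+, 1/4 Rh-.
Independent loci: P(type B, Rh-positive) = 1/2 × 3/4 = 3/8.

3/8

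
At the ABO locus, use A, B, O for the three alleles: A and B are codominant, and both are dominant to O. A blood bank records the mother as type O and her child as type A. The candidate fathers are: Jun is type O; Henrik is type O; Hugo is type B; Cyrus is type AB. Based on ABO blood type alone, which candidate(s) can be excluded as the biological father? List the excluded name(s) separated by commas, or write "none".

Jun, Henrik, Hugo

A candidate is excluded only if no genotype consistent with his phenotype could produce a type A child with a type O mother.
Jun (type O): no genotype consistent with that phenotype can produce a type-A child with a type-O mother.
Henrik (type O): no genotype consistent with that phenotype can produce a type-A child with a type-O mother.
Hugo (type B): no genotype consistent with that phenotype can produce a type-A child with a type-O mother.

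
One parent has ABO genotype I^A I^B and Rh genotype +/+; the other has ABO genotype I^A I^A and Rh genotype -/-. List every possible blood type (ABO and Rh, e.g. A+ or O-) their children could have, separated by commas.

A+, AB+

Gametes from I^A I^B × I^A I^A give offspring ABO genotypes I^A I^A, I^A I^B, i.e. phenotypes A, AB.
Rh cross +/+ × -/- → phenotypes Rh+.
Combining independently: A+, AB+.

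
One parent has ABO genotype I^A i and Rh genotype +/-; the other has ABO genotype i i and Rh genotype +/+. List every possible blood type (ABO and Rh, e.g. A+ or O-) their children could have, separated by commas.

Gametes from I^A i × i i give offspring ABO genotypes I^A i, i i, i.e. phenotypes O, A.
Rh cross +/- × +/+ → phenotypes Rh+.
Combining independently: O+, A+.

O+, A+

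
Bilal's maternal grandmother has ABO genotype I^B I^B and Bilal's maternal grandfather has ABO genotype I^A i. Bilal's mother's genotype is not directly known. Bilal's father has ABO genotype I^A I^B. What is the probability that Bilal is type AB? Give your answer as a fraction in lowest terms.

3/8

Bilal's mother's ABO genotype from I^B I^B × I^A i: 1/2 I^A I^B, 1/2 I^B i.
Crossing each possibility with the father I^A I^B and summing P(type AB): 1/2·1/2 + 1/2·1/4 = 3/8.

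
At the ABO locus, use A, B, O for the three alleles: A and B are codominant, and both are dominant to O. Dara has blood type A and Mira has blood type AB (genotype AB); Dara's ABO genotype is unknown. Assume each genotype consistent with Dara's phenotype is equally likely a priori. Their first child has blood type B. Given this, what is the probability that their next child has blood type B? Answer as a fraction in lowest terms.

1/4

Possible genotypes: Dara ∈ {AA, AO}; Mira ∈ {AB}.
Weight each parental genotype pair by prior × P(type-B child):
  AO × AB: posterior weight 1; P(next child type B) = 1/4.
Weighted sum = 1/4.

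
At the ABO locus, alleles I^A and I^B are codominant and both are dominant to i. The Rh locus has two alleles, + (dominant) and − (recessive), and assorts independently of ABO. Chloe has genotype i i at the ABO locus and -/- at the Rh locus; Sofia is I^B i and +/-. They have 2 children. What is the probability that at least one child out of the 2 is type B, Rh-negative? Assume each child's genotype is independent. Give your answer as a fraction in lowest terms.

7/16

ABO cross i i × I^B i → 1/2 O, 1/2 B.
Rh cross -/- × +/- → 1/2 Rh+, 1/2 Rh-; so P(type B, Rh-negative) = 1/2 × 1/2 = 1/4 per child.
P(none) = (3/4)^2 = 9/16; P(at least one) = 1 − 9/16 = 7/16.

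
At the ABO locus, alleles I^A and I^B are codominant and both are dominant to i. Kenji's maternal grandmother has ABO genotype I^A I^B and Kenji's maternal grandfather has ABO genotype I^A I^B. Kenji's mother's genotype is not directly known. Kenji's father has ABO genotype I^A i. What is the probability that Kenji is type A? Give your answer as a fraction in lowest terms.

1/2

Kenji's mother's ABO genotype from I^A I^B × I^A I^B: 1/4 I^A I^A, 1/2 I^A I^B, 1/4 I^B I^B.
Crossing each possibility with the father I^A i and summing P(type A): 1/4·1 + 1/2·1/2 + 1/4·0 = 1/2.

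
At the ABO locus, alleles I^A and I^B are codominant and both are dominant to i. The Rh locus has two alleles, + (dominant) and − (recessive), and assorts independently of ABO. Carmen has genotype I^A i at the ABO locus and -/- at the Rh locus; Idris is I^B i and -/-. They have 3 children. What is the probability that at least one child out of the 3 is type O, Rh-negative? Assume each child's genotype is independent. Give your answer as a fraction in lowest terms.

37/64

ABO cross I^A i × I^B i → 1/4 O, 1/4 A, 1/4 B, 1/4 AB.
Rh cross -/- × -/- → 1 Rh-; so P(type O, Rh-negative) = 1/4 × 1 = 1/4 per child.
P(none) = (3/4)^3 = 27/64; P(at least one) = 1 − 27/64 = 37/64.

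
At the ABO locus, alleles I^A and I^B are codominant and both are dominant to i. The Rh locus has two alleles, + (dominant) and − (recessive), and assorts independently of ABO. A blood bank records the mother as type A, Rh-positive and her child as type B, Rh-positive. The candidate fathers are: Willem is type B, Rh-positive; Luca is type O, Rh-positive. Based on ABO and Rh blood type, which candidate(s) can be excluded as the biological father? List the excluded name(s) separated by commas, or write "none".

A candidate is excluded only if no genotype consistent with his phenotype could produce a type B, Rh-positive child with a type A, Rh-positive mother.
Luca (type O, Rh+): no genotype consistent with that phenotype can produce a type-B Rh+ child with a type-A mother.

Luca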